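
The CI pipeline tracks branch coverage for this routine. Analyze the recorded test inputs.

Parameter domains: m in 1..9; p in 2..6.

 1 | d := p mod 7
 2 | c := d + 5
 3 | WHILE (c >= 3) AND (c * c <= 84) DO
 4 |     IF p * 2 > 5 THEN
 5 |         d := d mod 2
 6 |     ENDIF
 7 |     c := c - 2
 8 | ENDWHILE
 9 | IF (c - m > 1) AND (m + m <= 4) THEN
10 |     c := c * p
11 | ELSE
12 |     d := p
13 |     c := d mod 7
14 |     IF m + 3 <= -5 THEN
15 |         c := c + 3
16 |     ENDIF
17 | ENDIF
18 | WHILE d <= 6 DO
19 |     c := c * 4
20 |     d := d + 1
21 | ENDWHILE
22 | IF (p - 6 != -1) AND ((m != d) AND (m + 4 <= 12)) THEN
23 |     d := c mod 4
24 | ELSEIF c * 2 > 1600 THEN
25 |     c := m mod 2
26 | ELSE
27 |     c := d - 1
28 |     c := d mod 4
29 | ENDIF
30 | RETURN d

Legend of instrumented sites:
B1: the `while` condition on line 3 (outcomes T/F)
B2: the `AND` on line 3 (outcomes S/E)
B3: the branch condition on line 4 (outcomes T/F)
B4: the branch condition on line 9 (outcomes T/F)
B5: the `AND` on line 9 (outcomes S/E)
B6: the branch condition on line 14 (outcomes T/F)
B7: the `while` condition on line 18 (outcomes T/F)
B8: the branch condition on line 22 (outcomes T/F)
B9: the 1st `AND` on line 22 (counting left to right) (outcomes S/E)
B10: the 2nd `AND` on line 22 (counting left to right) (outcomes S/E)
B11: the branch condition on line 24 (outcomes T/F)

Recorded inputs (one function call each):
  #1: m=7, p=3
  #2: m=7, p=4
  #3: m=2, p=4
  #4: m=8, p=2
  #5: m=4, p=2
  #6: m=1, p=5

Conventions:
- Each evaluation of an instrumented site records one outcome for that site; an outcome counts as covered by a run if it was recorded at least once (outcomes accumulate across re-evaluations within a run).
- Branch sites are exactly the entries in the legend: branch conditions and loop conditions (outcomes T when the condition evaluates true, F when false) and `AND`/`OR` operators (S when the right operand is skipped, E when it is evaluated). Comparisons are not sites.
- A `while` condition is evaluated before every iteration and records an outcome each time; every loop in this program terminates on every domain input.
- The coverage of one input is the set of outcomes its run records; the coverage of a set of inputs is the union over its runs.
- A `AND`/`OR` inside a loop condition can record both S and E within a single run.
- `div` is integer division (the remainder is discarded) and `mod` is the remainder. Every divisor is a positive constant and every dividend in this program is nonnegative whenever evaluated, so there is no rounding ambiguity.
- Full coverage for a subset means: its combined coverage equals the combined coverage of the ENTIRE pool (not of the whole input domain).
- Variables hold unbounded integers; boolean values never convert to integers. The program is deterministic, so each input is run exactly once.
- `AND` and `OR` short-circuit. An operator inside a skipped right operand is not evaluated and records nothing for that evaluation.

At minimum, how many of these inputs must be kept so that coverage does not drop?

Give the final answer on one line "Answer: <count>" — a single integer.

test 1 (m=7, p=3) fires B2->E, B1->T, B3->T, B2->E, B1->T, B3->T, B2->E, B1->T, B3->T, B2->S, B1->F, B5->S, B4->F, B6->F, ...; hits B1=T, B1=F, B2=S, B2=E, B3=T, B4=F, B5=S, B6=F, B7=T, B7=F, B8=F, B9=E, B10=S, B11=F
test 2 (m=7, p=4) fires B2->E, B1->T, B3->T, B2->E, B1->T, B3->T, B2->E, B1->T, B3->T, B2->E, B1->T, B3->T, B2->S, B1->F, ...; hits B1=T, B1=F, B2=S, B2=E, B3=T, B4=F, B5=S, B6=F, B7=T, B7=F, B8=F, B9=E, B10=S, B11=F
test 3 (m=2, p=4) fires B2->E, B1->T, B3->T, B2->E, B1->T, B3->T, B2->E, B1->T, B3->T, B2->E, B1->T, B3->T, B2->S, B1->F, ...; hits B1=T, B1=F, B2=S, B2=E, B3=T, B4=F, B5=S, B6=F, B7=T, B7=F, B8=T, B9=E, B10=E
test 4 (m=8, p=2) fires B2->E, B1->T, B3->F, B2->E, B1->T, B3->F, B2->E, B1->T, B3->F, B2->S, B1->F, B5->S, B4->F, B6->F, ...; hits B1=T, B1=F, B2=S, B2=E, B3=F, B4=F, B5=S, B6=F, B7=T, B7=F, B8=T, B9=E, B10=E
test 5 (m=4, p=2) fires B2->E, B1->T, B3->F, B2->E, B1->T, B3->F, B2->E, B1->T, B3->F, B2->S, B1->F, B5->S, B4->F, B6->F, ...; hits B1=T, B1=F, B2=S, B2=E, B3=F, B4=F, B5=S, B6=F, B7=T, B7=F, B8=T, B9=E, B10=E
test 6 (m=1, p=5) fires B2->E, B1->F, B5->E, B4->T, B7->T, B7->T, B7->F, B9->S, B8->F, B11->F; hits B1=F, B2=E, B4=T, B5=E, B7=T, B7=F, B8=F, B9=S, B11=F
union over all inputs: B1=T, B1=F, B2=S, B2=E, B3=T, B3=F, B4=T, B4=F, B5=S, B5=E, B6=F, B7=T, B7=F, B8=T, B8=F, B9=S, B9=E, B10=S, B10=E, B11=F (20 outcomes)
every size-1 subset falls short of the 20 outcomes (best: 14/20)
every size-2 subset falls short of the 20 outcomes (best: 18/20)
the canonical winner is {1, 4, 6}: size 3, full 20-outcome coverage, earliest index list among size-3 covers

Answer: 3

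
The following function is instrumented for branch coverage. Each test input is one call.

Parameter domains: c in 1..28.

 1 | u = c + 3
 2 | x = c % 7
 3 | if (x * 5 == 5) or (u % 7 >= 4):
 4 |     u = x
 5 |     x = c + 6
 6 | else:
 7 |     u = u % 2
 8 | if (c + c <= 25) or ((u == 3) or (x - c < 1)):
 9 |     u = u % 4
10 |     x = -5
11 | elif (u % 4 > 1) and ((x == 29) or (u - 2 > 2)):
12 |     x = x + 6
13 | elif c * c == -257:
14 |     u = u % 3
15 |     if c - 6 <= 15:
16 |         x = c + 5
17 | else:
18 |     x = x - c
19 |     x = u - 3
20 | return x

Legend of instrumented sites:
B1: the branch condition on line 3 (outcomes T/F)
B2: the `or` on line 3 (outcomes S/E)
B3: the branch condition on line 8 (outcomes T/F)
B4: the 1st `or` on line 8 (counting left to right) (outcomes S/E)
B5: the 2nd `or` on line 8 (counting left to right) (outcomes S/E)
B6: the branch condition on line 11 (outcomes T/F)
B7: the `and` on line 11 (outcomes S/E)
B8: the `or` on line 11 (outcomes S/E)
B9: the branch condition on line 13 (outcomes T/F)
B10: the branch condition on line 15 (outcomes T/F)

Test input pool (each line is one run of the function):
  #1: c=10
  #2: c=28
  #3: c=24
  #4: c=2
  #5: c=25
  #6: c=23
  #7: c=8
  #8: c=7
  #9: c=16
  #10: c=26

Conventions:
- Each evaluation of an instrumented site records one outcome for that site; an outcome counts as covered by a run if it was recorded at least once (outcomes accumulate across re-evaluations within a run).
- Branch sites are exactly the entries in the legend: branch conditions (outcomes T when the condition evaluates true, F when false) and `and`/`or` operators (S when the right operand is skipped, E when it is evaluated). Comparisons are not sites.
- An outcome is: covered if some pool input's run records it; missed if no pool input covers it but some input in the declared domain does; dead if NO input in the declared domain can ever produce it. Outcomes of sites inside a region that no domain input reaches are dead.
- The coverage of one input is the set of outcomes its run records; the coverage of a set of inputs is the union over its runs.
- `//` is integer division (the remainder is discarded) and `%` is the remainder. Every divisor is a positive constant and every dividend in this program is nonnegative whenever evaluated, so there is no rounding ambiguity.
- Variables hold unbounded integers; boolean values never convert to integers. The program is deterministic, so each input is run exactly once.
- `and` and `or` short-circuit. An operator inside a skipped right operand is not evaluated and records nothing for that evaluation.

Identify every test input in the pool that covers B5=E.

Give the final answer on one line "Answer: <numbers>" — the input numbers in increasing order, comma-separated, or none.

input #1 (c=10): misses B5=E
input #2 (c=28): covers B5=E
input #3 (c=24): misses B5=E
input #4 (c=2): misses B5=E
input #5 (c=25): covers B5=E
input #6 (c=23): covers B5=E
input #7 (c=8): misses B5=E
input #8 (c=7): misses B5=E
input #9 (c=16): covers B5=E
input #10 (c=26): covers B5=E

Answer: 2, 5, 6, 9, 10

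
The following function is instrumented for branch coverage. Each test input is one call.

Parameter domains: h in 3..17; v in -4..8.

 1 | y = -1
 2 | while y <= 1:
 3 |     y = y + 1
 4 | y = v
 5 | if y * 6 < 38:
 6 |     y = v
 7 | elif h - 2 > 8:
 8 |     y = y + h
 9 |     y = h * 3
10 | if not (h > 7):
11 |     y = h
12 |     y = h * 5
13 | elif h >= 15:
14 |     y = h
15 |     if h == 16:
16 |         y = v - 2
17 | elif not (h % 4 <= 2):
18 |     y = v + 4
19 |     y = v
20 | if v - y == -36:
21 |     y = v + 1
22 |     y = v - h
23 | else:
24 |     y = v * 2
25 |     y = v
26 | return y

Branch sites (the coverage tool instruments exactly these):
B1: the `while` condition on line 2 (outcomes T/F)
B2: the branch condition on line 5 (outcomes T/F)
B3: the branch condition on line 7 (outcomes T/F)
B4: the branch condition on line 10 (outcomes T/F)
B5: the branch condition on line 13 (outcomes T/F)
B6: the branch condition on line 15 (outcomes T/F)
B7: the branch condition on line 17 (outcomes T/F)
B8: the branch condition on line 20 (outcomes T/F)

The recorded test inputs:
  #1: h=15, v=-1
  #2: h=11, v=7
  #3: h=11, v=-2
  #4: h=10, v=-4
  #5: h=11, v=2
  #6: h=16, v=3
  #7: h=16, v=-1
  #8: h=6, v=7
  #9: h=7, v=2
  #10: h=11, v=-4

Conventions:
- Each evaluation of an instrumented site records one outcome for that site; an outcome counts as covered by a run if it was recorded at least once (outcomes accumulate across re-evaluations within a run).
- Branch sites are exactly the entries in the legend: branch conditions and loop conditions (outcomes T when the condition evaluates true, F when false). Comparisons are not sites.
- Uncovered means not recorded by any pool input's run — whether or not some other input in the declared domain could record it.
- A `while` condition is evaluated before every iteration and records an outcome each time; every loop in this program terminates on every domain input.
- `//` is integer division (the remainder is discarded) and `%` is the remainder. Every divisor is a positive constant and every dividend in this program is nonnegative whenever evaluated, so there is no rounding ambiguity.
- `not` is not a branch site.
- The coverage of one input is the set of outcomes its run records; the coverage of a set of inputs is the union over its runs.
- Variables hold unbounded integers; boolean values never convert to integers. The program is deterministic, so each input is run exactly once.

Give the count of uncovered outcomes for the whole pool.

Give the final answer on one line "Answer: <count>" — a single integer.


input #1, h=15, v=-1: events B1->T, B1->T, B1->T, B1->F, B2->T, B4->F, B5->T, B6->F, B8->F; outcomes B1=T, B1=F, B2=T, B4=F, B5=T, B6=F, B8=F
input #2, h=11, v=7: events B1->T, B1->T, B1->T, B1->F, B2->F, B3->T, B4->F, B5->F, B7->T, B8->F; outcomes B1=T, B1=F, B2=F, B3=T, B4=F, B5=F, B7=T, B8=F
input #3, h=11, v=-2: events B1->T, B1->T, B1->T, B1->F, B2->T, B4->F, B5->F, B7->T, B8->F; outcomes B1=T, B1=F, B2=T, B4=F, B5=F, B7=T, B8=F
input #4, h=10, v=-4: events B1->T, B1->T, B1->T, B1->F, B2->T, B4->F, B5->F, B7->F, B8->F; outcomes B1=T, B1=F, B2=T, B4=F, B5=F, B7=F, B8=F
input #5, h=11, v=2: events B1->T, B1->T, B1->T, B1->F, B2->T, B4->F, B5->F, B7->T, B8->F; outcomes B1=T, B1=F, B2=T, B4=F, B5=F, B7=T, B8=F
input #6, h=16, v=3: events B1->T, B1->T, B1->T, B1->F, B2->T, B4->F, B5->T, B6->T, B8->F; outcomes B1=T, B1=F, B2=T, B4=F, B5=T, B6=T, B8=F
input #7, h=16, v=-1: events B1->T, B1->T, B1->T, B1->F, B2->T, B4->F, B5->T, B6->T, B8->F; outcomes B1=T, B1=F, B2=T, B4=F, B5=T, B6=T, B8=F
input #8, h=6, v=7: events B1->T, B1->T, B1->T, B1->F, B2->F, B3->F, B4->T, B8->F; outcomes B1=T, B1=F, B2=F, B3=F, B4=T, B8=F
input #9, h=7, v=2: events B1->T, B1->T, B1->T, B1->F, B2->T, B4->T, B8->F; outcomes B1=T, B1=F, B2=T, B4=T, B8=F
input #10, h=11, v=-4: events B1->T, B1->T, B1->T, B1->F, B2->T, B4->F, B5->F, B7->T, B8->F; outcomes B1=T, B1=F, B2=T, B4=F, B5=F, B7=T, B8=F
union over the pool: B1=T, B1=F, B2=T, B2=F, B3=T, B3=F, B4=T, B4=F, B5=T, B5=F, B6=T, B6=F, B7=T, B7=F, B8=F
uncovered (1 of 16): B8=T
Answer: 1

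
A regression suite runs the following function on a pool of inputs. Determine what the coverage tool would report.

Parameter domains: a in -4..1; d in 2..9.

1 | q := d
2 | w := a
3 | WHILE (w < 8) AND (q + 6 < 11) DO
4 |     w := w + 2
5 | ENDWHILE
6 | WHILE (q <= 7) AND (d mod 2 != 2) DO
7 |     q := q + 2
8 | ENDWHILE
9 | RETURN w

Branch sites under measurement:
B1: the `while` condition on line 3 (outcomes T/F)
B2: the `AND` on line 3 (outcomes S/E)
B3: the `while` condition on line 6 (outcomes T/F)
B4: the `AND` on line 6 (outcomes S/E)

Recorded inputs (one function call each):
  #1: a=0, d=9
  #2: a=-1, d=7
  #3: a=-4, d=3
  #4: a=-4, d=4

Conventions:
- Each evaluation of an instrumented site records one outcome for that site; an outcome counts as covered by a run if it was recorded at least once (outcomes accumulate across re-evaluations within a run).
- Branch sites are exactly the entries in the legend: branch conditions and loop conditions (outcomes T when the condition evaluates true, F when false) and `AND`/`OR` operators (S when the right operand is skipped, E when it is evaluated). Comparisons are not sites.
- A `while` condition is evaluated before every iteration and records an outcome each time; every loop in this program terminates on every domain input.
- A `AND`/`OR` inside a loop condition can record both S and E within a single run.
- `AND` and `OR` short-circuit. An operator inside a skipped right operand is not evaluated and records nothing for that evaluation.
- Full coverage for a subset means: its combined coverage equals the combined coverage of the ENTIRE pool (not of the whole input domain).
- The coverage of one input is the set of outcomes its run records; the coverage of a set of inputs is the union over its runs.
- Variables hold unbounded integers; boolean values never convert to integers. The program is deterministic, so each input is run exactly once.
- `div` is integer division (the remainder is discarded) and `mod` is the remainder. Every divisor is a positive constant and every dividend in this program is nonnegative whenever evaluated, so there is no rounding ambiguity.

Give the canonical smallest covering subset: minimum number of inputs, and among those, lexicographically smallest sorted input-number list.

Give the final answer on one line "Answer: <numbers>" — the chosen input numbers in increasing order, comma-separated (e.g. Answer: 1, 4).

input #1 (a=0, d=9): events B2->E, B1->F, B4->S, B3->F; covers B1=F, B2=E, B3=F, B4=S
input #2 (a=-1, d=7): events B2->E, B1->F, B4->E, B3->T, B4->S, B3->F; covers B1=F, B2=E, B3=T, B3=F, B4=S, B4=E
input #3 (a=-4, d=3): events B2->E, B1->T, B2->E, B1->T, B2->E, B1->T, B2->E, B1->T, B2->E, B1->T, B2->E, B1->T, B2->S, B1->F, ...; covers B1=T, B1=F, B2=S, B2=E, B3=T, B3=F, B4=S, B4=E
input #4 (a=-4, d=4): events B2->E, B1->T, B2->E, B1->T, B2->E, B1->T, B2->E, B1->T, B2->E, B1->T, B2->E, B1->T, B2->S, B1->F, ...; covers B1=T, B1=F, B2=S, B2=E, B3=T, B3=F, B4=S, B4=E
union over all inputs: B1=T, B1=F, B2=S, B2=E, B3=T, B3=F, B4=S, B4=E (8 outcomes)
inputs {3} (size 1) cover everything; no size-1 subset with a lexicographically smaller index list covers all 8

Answer: 3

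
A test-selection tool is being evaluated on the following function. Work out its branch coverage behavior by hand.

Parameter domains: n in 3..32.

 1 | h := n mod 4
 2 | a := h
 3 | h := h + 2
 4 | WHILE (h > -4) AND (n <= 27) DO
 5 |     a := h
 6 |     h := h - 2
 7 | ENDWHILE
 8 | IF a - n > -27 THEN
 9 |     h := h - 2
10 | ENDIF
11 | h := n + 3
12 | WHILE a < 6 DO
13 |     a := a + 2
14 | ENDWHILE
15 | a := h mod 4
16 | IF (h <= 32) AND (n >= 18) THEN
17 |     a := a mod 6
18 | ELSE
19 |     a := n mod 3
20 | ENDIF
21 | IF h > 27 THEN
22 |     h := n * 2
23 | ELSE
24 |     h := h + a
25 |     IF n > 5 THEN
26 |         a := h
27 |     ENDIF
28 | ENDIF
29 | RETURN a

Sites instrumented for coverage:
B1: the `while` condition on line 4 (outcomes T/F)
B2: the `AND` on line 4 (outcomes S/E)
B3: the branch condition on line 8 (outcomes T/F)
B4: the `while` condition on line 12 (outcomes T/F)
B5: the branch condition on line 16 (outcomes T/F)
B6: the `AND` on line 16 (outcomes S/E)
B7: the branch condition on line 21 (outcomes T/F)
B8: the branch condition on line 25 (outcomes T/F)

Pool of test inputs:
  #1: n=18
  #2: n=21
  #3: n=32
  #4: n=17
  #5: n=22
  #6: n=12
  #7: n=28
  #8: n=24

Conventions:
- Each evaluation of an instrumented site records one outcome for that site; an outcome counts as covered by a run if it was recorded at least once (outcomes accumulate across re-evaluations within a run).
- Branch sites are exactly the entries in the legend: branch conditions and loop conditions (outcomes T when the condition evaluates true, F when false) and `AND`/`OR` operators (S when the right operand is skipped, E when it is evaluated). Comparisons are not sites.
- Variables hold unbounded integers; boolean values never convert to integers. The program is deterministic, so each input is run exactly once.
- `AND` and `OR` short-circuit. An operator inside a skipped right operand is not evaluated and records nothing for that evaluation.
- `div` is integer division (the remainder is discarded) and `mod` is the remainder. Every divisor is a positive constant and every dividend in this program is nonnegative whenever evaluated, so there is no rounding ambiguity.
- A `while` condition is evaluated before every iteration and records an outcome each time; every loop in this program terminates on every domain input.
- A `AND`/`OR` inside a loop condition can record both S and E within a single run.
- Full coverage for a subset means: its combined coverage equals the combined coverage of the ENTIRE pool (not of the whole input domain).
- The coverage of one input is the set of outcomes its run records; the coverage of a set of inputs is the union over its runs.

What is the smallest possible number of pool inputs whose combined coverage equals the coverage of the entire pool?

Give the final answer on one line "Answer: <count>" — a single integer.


input #1, n=18: events B2->E, B1->T, B2->E, B1->T, B2->E, B1->T, B2->E, B1->T, B2->S, B1->F, B3->T, B4->T, B4->T, B4->T, ...; outcomes B1=T, B1=F, B2=S, B2=E, B3=T, B4=T, B4=F, B5=T, B6=E, B7=F, B8=T
input #2, n=21: events B2->E, B1->T, B2->E, B1->T, B2->E, B1->T, B2->E, B1->T, B2->S, B1->F, B3->T, B4->T, B4->T, B4->T, ...; outcomes B1=T, B1=F, B2=S, B2=E, B3=T, B4=T, B4=F, B5=T, B6=E, B7=F, B8=T
input #3, n=32: events B2->E, B1->F, B3->F, B4->T, B4->T, B4->T, B4->F, B6->S, B5->F, B7->T; outcomes B1=F, B2=E, B3=F, B4=T, B4=F, B5=F, B6=S, B7=T
input #4, n=17: events B2->E, B1->T, B2->E, B1->T, B2->E, B1->T, B2->E, B1->T, B2->S, B1->F, B3->T, B4->T, B4->T, B4->T, ...; outcomes B1=T, B1=F, B2=S, B2=E, B3=T, B4=T, B4=F, B5=F, B6=E, B7=F, B8=T
input #5, n=22: events B2->E, B1->T, B2->E, B1->T, B2->E, B1->T, B2->E, B1->T, B2->S, B1->F, B3->T, B4->T, B4->T, B4->T, ...; outcomes B1=T, B1=F, B2=S, B2=E, B3=T, B4=T, B4=F, B5=T, B6=E, B7=F, B8=T
input #6, n=12: events B2->E, B1->T, B2->E, B1->T, B2->E, B1->T, B2->S, B1->F, B3->T, B4->T, B4->T, B4->T, B4->T, B4->F, ...; outcomes B1=T, B1=F, B2=S, B2=E, B3=T, B4=T, B4=F, B5=F, B6=E, B7=F, B8=T
input #7, n=28: events B2->E, B1->F, B3->F, B4->T, B4->T, B4->T, B4->F, B6->E, B5->T, B7->T; outcomes B1=F, B2=E, B3=F, B4=T, B4=F, B5=T, B6=E, B7=T
input #8, n=24: events B2->E, B1->T, B2->E, B1->T, B2->E, B1->T, B2->S, B1->F, B3->T, B4->T, B4->T, B4->T, B4->T, B4->F, ...; outcomes B1=T, B1=F, B2=S, B2=E, B3=T, B4=T, B4=F, B5=T, B6=E, B7=F, B8=T
the full pool covers 15 outcomes: B1=T, B1=F, B2=S, B2=E, B3=T, B3=F, B4=T, B4=F, B5=T, B5=F, B6=S, B6=E, B7=T, B7=F, B8=T
no size-1 subset reaches all 15 outcomes (best union: 11/15)
size 2: inputs {1, 3} cover all 15 outcomes, and no lexicographically smaller subset of this size does
Answer: 2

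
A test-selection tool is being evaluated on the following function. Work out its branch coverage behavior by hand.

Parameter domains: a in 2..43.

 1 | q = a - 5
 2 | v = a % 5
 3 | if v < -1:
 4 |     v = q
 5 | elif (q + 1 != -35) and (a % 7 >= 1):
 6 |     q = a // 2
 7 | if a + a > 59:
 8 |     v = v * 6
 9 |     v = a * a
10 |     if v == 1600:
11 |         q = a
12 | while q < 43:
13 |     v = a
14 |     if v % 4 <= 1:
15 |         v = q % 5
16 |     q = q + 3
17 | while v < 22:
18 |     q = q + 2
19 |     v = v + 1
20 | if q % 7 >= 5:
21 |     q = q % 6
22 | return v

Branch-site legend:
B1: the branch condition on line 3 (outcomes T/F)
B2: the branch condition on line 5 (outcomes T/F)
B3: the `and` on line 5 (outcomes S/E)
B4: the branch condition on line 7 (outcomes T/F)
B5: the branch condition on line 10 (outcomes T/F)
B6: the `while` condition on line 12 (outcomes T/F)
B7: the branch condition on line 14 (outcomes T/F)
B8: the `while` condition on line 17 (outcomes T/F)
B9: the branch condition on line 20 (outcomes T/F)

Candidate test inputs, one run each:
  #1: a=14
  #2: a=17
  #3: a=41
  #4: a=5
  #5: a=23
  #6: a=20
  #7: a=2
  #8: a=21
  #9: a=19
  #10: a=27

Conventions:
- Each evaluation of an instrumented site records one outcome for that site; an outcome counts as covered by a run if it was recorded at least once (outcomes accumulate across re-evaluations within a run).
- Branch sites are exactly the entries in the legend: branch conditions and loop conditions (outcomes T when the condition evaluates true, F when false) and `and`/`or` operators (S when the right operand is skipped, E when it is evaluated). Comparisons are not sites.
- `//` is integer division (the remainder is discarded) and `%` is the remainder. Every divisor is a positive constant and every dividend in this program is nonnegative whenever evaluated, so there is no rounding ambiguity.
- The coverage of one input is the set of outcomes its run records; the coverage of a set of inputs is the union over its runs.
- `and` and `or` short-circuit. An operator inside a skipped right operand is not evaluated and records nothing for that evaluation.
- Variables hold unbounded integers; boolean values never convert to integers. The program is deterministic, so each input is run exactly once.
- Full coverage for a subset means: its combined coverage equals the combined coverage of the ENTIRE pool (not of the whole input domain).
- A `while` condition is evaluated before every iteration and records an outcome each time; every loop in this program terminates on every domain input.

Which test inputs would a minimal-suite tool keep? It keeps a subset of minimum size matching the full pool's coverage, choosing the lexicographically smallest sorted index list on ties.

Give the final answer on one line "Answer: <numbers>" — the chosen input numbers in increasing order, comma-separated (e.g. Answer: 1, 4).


run #1 (a=14) records B1=F, B2=F, B3=E, B4=F, B6=T, B6=F, B7=F, B8=T, B8=F, B9=T
run #2 (a=17) records B1=F, B2=T, B3=E, B4=F, B6=T, B6=F, B7=T, B8=T, B8=F, B9=F
run #3 (a=41) records B1=F, B2=T, B3=E, B4=T, B5=F, B6=T, B6=F, B7=T, B8=T, B8=F, B9=F
run #4 (a=5) records B1=F, B2=T, B3=E, B4=F, B6=T, B6=F, B7=T, B8=T, B8=F, B9=F
run #5 (a=23) records B1=F, B2=T, B3=E, B4=F, B6=T, B6=F, B7=F, B8=F, B9=F
run #6 (a=20) records B1=F, B2=T, B3=E, B4=F, B6=T, B6=F, B7=T, B8=T, B8=F, B9=F
run #7 (a=2) records B1=F, B2=T, B3=E, B4=F, B6=T, B6=F, B7=F, B8=T, B8=F, B9=T
run #8 (a=21) records B1=F, B2=F, B3=E, B4=F, B6=T, B6=F, B7=T, B8=T, B8=F, B9=F
run #9 (a=19) records B1=F, B2=T, B3=E, B4=F, B6=T, B6=F, B7=F, B8=T, B8=F, B9=F
run #10 (a=27) records B1=F, B2=T, B3=E, B4=F, B6=T, B6=F, B7=F, B8=F, B9=F
the full pool covers 15 outcomes: B1=F, B2=T, B2=F, B3=E, B4=T, B4=F, B5=F, B6=T, B6=F, B7=T, B7=F, B8=T, B8=F, B9=T, B9=F
every size-1 subset falls short of the 15 outcomes (best: 11/15)
at size 2, {1, 3} reaches all 15 outcomes; every lexicographically earlier size-2 subset fails
Answer: 1, 3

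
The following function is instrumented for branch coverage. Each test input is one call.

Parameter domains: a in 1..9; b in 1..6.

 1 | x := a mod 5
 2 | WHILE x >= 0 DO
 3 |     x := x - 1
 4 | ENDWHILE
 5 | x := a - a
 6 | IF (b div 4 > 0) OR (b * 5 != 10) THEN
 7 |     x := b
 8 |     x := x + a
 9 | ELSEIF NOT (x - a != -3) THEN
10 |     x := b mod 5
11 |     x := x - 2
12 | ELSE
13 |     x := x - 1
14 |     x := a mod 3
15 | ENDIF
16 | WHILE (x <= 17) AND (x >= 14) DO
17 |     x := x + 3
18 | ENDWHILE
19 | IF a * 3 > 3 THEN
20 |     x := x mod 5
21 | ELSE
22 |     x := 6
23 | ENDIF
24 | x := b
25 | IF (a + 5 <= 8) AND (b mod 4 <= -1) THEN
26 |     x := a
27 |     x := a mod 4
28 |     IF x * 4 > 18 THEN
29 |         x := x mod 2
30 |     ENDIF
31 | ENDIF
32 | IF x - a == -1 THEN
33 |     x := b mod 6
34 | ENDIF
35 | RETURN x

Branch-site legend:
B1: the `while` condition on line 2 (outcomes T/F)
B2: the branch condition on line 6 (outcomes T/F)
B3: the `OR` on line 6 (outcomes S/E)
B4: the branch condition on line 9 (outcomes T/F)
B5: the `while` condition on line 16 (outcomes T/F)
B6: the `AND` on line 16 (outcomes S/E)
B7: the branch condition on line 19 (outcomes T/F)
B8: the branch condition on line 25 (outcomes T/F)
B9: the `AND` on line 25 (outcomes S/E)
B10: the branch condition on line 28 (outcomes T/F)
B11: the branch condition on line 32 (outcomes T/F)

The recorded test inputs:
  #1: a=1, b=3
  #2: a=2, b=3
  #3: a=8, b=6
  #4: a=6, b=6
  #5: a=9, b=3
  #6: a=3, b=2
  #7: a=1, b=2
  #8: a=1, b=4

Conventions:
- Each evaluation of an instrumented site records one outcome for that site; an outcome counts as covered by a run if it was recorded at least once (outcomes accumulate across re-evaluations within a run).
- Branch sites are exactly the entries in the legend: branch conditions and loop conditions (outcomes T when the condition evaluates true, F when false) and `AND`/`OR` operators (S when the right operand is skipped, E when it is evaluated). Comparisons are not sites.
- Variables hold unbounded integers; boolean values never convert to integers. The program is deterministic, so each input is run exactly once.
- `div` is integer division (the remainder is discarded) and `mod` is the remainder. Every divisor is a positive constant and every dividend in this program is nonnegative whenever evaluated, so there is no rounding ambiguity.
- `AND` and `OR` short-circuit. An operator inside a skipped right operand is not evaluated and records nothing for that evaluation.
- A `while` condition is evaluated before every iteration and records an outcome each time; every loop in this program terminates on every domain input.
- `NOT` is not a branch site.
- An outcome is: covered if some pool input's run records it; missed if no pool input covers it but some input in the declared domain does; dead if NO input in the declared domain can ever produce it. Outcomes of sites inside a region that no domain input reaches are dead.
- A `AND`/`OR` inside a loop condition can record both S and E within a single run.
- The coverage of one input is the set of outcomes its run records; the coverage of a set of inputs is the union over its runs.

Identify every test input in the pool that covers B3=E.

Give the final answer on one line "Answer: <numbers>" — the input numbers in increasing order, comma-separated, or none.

input #1 (a=1, b=3): records B3=E
input #2 (a=2, b=3): records B3=E
input #3 (a=8, b=6): does not record B3=E
input #4 (a=6, b=6): does not record B3=E
input #5 (a=9, b=3): records B3=E
input #6 (a=3, b=2): records B3=E
input #7 (a=1, b=2): records B3=E
input #8 (a=1, b=4): does not record B3=E

Answer: 1, 2, 5, 6, 7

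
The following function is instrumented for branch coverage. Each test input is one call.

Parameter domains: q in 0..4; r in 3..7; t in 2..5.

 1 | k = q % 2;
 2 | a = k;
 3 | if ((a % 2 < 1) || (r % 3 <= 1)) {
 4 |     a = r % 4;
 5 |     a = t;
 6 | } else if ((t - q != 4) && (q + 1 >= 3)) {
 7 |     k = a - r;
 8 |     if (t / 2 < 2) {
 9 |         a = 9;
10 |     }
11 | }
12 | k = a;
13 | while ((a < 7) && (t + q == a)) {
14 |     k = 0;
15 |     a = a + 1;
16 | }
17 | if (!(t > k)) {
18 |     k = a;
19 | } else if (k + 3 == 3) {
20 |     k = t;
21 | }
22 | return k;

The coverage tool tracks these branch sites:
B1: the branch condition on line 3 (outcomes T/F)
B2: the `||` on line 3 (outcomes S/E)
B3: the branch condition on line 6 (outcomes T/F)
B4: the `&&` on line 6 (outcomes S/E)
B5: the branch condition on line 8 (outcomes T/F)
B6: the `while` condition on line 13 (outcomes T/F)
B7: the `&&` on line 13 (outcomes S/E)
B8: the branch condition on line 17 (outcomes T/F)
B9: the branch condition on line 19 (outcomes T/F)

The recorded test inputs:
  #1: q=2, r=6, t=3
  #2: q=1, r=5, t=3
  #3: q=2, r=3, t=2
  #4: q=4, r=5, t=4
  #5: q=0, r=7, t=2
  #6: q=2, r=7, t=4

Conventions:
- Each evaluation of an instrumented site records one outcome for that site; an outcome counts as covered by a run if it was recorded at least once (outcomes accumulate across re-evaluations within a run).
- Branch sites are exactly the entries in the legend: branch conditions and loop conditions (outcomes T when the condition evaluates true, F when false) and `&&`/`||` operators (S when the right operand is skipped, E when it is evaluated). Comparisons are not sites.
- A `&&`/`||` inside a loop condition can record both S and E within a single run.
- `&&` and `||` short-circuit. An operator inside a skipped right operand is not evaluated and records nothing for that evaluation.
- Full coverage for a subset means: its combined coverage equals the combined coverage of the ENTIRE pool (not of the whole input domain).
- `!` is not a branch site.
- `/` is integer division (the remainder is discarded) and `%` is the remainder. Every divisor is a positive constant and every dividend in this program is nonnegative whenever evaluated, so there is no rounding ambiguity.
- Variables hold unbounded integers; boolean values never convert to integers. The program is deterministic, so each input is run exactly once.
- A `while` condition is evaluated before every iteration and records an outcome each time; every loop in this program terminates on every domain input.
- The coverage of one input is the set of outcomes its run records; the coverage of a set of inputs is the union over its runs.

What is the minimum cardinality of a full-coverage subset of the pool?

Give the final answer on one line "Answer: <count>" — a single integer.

input #1 (q=2, r=6, t=3): covers B1=T, B2=S, B6=F, B7=E, B8=T
input #2 (q=1, r=5, t=3): covers B1=F, B2=E, B3=F, B4=E, B6=F, B7=E, B8=F, B9=F
input #3 (q=2, r=3, t=2): covers B1=T, B2=S, B6=F, B7=E, B8=T
input #4 (q=4, r=5, t=4): covers B1=T, B2=S, B6=F, B7=E, B8=T
input #5 (q=0, r=7, t=2): covers B1=T, B2=S, B6=T, B6=F, B7=E, B8=F, B9=T
input #6 (q=2, r=7, t=4): covers B1=T, B2=S, B6=F, B7=E, B8=T
the full pool covers 13 outcomes: B1=T, B1=F, B2=S, B2=E, B3=F, B4=E, B6=T, B6=F, B7=E, B8=T, B8=F, B9=T, B9=F
size 1 is not enough: best union over all size-1 subsets is 8/13
size 2 is not enough: best union over all size-2 subsets is 12/13
inputs {1, 2, 5} (size 3) cover everything; no size-3 subset with a lexicographically smaller index list covers all 13

Answer: 3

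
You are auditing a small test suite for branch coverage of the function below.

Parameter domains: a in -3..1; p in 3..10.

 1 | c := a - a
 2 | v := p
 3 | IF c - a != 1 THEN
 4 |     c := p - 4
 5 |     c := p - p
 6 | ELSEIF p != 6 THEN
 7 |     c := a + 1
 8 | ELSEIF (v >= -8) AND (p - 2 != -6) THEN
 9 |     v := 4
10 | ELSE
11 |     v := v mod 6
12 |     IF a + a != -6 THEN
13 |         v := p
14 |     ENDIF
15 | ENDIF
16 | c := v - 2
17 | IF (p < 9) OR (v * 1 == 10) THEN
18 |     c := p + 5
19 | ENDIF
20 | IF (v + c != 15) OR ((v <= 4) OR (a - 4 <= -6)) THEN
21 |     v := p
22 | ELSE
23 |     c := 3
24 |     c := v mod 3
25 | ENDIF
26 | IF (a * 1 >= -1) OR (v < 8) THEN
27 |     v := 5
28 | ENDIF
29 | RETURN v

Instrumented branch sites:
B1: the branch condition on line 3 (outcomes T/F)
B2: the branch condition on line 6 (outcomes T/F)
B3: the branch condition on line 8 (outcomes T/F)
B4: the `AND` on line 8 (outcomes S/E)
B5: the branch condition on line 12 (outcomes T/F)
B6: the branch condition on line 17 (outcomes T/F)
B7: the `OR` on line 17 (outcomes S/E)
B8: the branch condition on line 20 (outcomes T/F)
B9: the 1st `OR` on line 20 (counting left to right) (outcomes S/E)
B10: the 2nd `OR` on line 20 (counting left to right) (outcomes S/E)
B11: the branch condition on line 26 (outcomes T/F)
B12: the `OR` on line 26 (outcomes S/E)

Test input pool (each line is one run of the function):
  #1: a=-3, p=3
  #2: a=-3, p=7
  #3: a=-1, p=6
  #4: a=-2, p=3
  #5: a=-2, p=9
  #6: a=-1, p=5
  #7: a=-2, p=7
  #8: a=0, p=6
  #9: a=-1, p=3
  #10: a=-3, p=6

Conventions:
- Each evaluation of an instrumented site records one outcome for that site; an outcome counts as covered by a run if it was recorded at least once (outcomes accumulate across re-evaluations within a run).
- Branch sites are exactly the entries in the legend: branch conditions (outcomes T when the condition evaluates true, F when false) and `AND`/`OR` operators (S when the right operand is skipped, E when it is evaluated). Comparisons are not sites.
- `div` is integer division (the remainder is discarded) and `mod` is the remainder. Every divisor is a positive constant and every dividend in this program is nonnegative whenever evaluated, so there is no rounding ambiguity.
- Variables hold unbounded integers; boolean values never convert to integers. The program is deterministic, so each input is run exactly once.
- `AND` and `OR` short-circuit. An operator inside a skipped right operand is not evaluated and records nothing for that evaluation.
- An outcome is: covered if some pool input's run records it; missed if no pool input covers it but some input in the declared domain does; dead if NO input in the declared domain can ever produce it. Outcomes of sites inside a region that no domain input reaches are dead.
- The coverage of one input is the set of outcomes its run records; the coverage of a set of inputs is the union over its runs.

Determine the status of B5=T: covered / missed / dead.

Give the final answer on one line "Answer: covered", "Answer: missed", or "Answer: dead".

no pool input records B5=T
checking all 40 inputs in the declared domain: B5=T is never recorded -> dead

Answer: dead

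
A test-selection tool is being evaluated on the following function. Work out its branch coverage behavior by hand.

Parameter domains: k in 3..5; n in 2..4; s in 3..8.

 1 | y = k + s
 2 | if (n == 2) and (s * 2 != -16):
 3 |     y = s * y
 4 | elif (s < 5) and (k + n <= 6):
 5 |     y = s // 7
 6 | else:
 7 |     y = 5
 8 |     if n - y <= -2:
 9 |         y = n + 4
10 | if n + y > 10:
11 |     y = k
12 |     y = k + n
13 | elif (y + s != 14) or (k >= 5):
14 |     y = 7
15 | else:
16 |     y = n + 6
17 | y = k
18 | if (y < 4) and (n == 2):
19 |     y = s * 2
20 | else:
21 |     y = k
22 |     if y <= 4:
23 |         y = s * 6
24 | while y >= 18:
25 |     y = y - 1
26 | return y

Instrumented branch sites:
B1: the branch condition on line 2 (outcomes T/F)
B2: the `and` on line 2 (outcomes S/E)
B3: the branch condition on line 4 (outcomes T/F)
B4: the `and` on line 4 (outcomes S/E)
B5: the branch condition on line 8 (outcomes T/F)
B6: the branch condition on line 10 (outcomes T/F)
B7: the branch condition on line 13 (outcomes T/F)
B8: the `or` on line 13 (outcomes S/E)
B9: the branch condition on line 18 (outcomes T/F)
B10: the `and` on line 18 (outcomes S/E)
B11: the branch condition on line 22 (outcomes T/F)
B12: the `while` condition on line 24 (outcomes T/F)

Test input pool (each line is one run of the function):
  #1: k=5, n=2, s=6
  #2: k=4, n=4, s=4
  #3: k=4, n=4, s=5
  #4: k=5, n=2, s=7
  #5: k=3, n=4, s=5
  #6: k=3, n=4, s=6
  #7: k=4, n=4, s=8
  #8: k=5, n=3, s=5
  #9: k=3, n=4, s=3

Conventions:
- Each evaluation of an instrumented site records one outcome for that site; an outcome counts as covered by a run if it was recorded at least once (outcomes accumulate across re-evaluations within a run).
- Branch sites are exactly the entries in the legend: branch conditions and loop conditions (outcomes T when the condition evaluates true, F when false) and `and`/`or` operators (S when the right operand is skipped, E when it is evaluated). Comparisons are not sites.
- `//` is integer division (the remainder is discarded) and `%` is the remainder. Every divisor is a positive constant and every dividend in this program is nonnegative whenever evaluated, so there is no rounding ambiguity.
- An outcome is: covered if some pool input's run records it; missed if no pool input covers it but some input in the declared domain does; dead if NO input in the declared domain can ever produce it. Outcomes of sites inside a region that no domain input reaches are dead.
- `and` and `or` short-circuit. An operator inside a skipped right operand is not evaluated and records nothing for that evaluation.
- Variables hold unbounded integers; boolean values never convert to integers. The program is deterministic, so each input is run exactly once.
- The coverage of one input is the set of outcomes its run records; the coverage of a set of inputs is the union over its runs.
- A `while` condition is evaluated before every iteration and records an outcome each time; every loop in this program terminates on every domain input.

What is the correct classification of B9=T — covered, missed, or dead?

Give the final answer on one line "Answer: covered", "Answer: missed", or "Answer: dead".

no pool input records B9=T
but domain input (k=3, n=2, s=3) does record it -> reachable, so missed

Answer: missed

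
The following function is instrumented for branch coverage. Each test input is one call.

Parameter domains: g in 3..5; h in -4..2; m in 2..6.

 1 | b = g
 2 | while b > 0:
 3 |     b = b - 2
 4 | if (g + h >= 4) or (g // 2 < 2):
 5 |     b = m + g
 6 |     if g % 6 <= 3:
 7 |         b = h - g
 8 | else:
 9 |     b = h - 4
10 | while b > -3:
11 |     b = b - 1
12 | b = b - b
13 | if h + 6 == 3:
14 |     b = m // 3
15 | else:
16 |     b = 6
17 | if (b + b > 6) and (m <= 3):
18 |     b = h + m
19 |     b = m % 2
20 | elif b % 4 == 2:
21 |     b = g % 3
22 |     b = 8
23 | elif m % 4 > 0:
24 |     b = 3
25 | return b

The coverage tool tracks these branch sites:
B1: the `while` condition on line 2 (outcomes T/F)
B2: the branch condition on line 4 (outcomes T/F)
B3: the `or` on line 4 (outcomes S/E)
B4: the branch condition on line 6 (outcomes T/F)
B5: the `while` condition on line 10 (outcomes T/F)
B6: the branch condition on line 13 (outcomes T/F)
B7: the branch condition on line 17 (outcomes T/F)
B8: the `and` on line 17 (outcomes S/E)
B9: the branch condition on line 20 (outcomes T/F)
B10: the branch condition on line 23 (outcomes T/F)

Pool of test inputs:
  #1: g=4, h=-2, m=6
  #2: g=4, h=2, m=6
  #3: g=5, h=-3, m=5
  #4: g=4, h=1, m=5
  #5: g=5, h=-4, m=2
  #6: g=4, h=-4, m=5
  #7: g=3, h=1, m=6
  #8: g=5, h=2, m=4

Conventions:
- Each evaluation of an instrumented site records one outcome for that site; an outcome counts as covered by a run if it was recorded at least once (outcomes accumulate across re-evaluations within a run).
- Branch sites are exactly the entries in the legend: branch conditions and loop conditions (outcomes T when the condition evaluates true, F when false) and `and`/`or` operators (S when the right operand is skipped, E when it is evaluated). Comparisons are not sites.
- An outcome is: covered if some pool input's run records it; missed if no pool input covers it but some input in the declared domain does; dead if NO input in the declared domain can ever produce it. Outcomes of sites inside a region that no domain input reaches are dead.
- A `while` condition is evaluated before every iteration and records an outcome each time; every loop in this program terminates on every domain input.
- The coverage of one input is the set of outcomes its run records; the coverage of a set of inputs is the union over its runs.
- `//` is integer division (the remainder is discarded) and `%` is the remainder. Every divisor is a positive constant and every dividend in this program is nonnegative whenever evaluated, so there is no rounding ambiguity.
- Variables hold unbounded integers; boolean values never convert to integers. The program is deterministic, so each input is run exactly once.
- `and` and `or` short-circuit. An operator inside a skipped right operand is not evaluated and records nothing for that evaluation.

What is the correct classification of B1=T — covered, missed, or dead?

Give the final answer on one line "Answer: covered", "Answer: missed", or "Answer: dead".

B1=T is recorded by pool input(s) 1, 2, 3, 4, 5, 6, 7, 8 -> covered

Answer: covered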